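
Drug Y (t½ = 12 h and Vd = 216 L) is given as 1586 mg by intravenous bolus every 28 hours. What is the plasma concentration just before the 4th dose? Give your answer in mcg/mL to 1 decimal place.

1.8 mcg/mL

f = (1/2)^(τ/t½) = (1/2)^(28/12) ≈ 0.1984.
C₀ = D/Vd = 1586/216 ≈ 7.343 mcg/mL.
Before the 4th dose, 3 doses have been given. Superposition: Cmin = C₀·(f + f² + … + f^3).
≈ 7.343 × (0.1984 + 0.0394 + 0.0078) ≈ 7.343 × 0.2456 ≈ 1.803 mcg/mL.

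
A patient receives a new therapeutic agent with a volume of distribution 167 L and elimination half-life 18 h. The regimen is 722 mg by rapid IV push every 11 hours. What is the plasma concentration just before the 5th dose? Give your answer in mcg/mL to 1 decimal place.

6.7 mcg/mL

f = (1/2)^(τ/t½) = (1/2)^(11/18) ≈ 0.6547.
C₀ = D/Vd = 722/167 ≈ 4.323 mcg/mL.
Before the 5th dose, 4 doses have been given. Superposition: Cmin = C₀·(f + f² + … + f^4).
≈ 4.323 × (0.6547 + 0.4286 + 0.2806 + 0.1837) ≈ 4.323 × 1.5476 ≈ 6.690 mcg/mL.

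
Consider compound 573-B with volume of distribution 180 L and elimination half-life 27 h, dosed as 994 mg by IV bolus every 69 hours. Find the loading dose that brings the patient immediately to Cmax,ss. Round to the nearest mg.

1198 mg

f = (1/2)^(69/27) ≈ 0.170099; accumulation ratio R = 1/(1−f) ≈ 1.20496.
Loading dose to hit Cmax,ss on first dose: D_load = D_maint·R ≈ 994 × 1.20496 ≈ 1197.73 mg.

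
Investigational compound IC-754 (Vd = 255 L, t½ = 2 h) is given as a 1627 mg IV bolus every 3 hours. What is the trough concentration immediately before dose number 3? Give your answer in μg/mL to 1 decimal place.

f = (1/2)^(τ/t½) = (1/2)^(3/2) ≈ 0.3536.
C₀ = D/Vd = 1627/255 ≈ 6.380 μg/mL.
Before the 3rd dose, 2 doses have been given. Superposition: Cmin = C₀·(f + f²).
≈ 6.380 × (0.3536 + 0.1250) ≈ 6.380 × 0.4786 ≈ 3.053 μg/mL.

3.1 μg/mL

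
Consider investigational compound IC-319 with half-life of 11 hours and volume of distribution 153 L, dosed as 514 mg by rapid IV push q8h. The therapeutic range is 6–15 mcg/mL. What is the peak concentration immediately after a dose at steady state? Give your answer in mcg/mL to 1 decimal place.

k = ln2/t½ = ln2/11 ≈ 0.063013 h⁻¹; fraction remaining f = e^(−kτ) = e^(−0.063013×8) ≈ 0.6040.
Accumulation ratio R = 1/(1 − f) ≈ 1/0.3960 ≈ 2.5253.
Each bolus raises the concentration by D/Vd = 514/153 ≈ 3.359 mcg/mL.
Steady-state peak Cmax,ss = C₀·R ≈ 3.359 × 2.5253 ≈ 8.482 mcg/mL.
Peak 8.5 mcg/mL vs MTC 15 mcg/mL: below toxic threshold.

8.5 mcg/mL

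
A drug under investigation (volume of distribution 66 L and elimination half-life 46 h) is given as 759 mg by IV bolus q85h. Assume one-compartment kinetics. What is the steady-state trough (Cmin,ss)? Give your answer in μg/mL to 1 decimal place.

Over one 85-h interval, 85/46 ≈ 1.8478 half-lives elapse, leaving f ≈ 0.2778 of each dose.
Each bolus raises the concentration by D/Vd = 759/66 ≈ 11.500 μg/mL.
Steady-state trough Cmin,ss = C₀·f/(1−f) ≈ 11.500 × 0.2778/0.7222 ≈ 4.424 μg/mL.

4.4 μg/mL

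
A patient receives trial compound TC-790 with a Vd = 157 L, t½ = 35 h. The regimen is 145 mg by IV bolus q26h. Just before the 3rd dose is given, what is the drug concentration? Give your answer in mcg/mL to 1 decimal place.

f = (1/2)^(τ/t½) = (1/2)^(26/35) ≈ 0.5976.
C₀ = D/Vd = 145/157 ≈ 0.924 mcg/mL.
Before the 3rd dose, 2 doses have been given. Superposition: Cmin = C₀·(f + f²).
≈ 0.924 × (0.5976 + 0.3571) ≈ 0.924 × 0.9547 ≈ 0.882 mcg/mL.

0.9 mcg/mL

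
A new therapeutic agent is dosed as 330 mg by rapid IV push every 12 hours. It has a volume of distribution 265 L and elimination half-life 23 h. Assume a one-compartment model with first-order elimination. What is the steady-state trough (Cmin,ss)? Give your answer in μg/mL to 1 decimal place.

2.9 μg/mL

Over one 12-h interval, 12/23 ≈ 0.52174 half-lives elapse, leaving f ≈ 0.6965 of each dose.
Accumulation ratio R = 1/(1 − f) ≈ 1/0.3035 ≈ 3.2949.
Single-dose peak C₀ = D/Vd = 330/265 ≈ 1.245 μg/mL.
Steady-state peak Cmax,ss = C₀·R ≈ 1.245 × 3.2949 ≈ 4.102 μg/mL.
Steady-state trough Cmin,ss = Cmax,ss·f ≈ 4.102 × 0.6965 ≈ 2.857 μg/mL.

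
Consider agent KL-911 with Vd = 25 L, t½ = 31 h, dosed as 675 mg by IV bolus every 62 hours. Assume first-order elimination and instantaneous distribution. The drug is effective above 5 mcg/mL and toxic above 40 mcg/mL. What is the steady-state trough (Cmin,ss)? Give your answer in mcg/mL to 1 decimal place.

τ = 62 h = 2 half-lives, so f = (1/2)^2 = 0.25.
At steady state, R = 1/(1 − 0.25) = 4/3.
Single-dose peak C₀ = D/Vd = 675/25 = 27 mcg/mL.
Steady-state peak Cmax,ss = C₀·R = 27 × 4/3 ≈ 36.000 mcg/mL.
Steady-state trough Cmin,ss = Cmax,ss·f ≈ 36.000 × 0.25 ≈ 9.000 mcg/mL.
Trough 9.0 mcg/mL vs MEC 5 mcg/mL: adequate.

9.0 mcg/mL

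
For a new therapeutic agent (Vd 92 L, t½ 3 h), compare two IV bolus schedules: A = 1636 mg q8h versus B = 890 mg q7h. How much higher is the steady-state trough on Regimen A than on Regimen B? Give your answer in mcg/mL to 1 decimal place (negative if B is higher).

Regimen A: f = (1/2)^(8/3) ≈ 0.1575; Cmin,ss = (1636/92)·f/(1−f) ≈ 3.324 mcg/mL.
Regimen B: f = (1/2)^(7/3) ≈ 0.1984; Cmin,ss = (890/92)·f/(1−f) ≈ 2.394 mcg/mL.
Difference ≈ 3.324 − 2.394 ≈ 0.930 mcg/mL.

0.9 mcg/mL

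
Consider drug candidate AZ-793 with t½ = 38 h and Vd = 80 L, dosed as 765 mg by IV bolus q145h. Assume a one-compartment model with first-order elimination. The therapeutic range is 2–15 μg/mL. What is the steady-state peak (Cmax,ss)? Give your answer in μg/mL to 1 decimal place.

τ/t½ = 145/38 ≈ 3.8158, so fraction remaining f = (1/2)^(145/38) ≈ 0.0710.
Accumulation ratio R = 1/(1 − f) ≈ 1/0.9290 ≈ 1.0764.
Single-dose peak C₀ = D/Vd = 765/80 ≈ 9.562 μg/mL.
Steady-state peak Cmax,ss = C₀·R ≈ 9.562 × 1.0764 ≈ 10.293 μg/mL.
Peak 10.3 μg/mL vs MTC 15 μg/mL: below toxic threshold.

10.3 μg/mL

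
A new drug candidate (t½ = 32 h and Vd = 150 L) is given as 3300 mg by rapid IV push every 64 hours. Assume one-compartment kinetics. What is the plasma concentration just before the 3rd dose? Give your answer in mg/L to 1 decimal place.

6.9 mg/L

f = (1/2)^(τ/t½) = (1/2)^(64/32) ≈ 0.2500.
C₀ = D/Vd = 3300/150 ≈ 22.000 mg/L.
Before the 3rd dose, 2 doses have been given. Superposition: Cmin = C₀·(f + f²).
≈ 22.000 × (0.2500 + 0.0625) ≈ 22.000 × 0.3125 ≈ 6.875 mg/L.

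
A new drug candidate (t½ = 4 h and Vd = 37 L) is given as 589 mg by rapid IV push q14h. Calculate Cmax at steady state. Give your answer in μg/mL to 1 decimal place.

k = ln2/t½ = ln2/4 ≈ 0.173287 h⁻¹; fraction remaining f = e^(−kτ) = e^(−0.173287×14) ≈ 0.0884.
Accumulation ratio R = 1/(1 − f) ≈ 1/0.9116 ≈ 1.0970.
Single-dose peak C₀ = D/Vd = 589/37 ≈ 15.919 μg/mL.
Cmax,ss = C₀/(1 − f) ≈ 15.919/0.9116 ≈ 17.463 μg/mL.

17.5 μg/mL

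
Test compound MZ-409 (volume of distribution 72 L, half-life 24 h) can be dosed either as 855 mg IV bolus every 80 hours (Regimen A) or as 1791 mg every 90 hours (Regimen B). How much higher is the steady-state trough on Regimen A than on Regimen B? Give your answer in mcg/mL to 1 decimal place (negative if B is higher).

Regimen A: f = (1/2)^(80/24) ≈ 0.0992; Cmin,ss = (855/72)·f/(1−f) ≈ 1.308 mcg/mL.
Regimen B: f = (1/2)^(90/24) ≈ 0.0743; Cmin,ss = (1791/72)·f/(1−f) ≈ 1.997 mcg/mL.
Difference ≈ 1.308 − 1.997 ≈ -0.689 mcg/mL.

-0.7 mcg/mL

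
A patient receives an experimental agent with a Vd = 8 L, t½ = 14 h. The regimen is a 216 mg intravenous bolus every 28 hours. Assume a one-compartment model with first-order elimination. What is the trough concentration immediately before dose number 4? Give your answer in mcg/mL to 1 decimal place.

f = (1/2)^(τ/t½) = (1/2)^(28/14) ≈ 0.2500.
C₀ = D/Vd = 216/8 ≈ 27.000 mcg/mL.
Before the 4th dose, 3 doses have been given. Superposition: Cmin = C₀·(f + f² + … + f^3).
≈ 27.000 × (0.2500 + 0.0625 + 0.0156) ≈ 27.000 × 0.3281 ≈ 8.859 mcg/mL.

8.9 mcg/mL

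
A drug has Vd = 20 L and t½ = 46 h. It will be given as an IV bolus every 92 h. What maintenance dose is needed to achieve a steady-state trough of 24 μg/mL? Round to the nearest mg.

1440 mg

τ/t½ = 92/46 ≈ 2, so f = (1/2)^(92/46) ≈ 0.250000.
Cmin,ss = (D/Vd)·f/(1−f), so D = Cmin,ss·Vd·(1−f)/f.
D = 24 × 20 × (1−f)/f ≈ 24 × 20 × 3.00000 ≈ 1440.00 mg.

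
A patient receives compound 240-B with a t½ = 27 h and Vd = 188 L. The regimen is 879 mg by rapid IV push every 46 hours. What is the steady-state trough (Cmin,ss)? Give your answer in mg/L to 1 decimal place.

k = ln2/t½ = ln2/27 ≈ 0.025672 h⁻¹; fraction remaining f = e^(−kτ) = e^(−0.025672×46) ≈ 0.3070.
Each bolus raises the concentration by D/Vd = 879/188 ≈ 4.676 mg/L.
Steady-state trough Cmin,ss = C₀·f/(1−f) ≈ 4.676 × 0.3070/0.6930 ≈ 2.071 mg/L.

2.1 mg/L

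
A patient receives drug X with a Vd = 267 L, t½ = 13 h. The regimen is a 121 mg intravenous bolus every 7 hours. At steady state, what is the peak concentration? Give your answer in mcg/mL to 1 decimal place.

k = ln2/t½ = ln2/13 ≈ 0.053319 h⁻¹; fraction remaining f = e^(−kτ) = e^(−0.053319×7) ≈ 0.6885.
At steady state, accumulation factor R = 1/(1 − e^(−kτ)) ≈ 3.2103.
Single-dose peak C₀ = D/Vd = 121/267 ≈ 0.453 mcg/mL.
Steady-state peak Cmax,ss = C₀·R ≈ 0.453 × 3.2103 ≈ 1.454 mcg/mL.

1.5 mcg/mL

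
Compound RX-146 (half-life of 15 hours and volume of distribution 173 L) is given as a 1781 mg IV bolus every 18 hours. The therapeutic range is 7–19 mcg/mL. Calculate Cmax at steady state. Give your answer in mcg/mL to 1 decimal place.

18.2 mcg/mL

k = ln2/t½ = ln2/15 ≈ 0.046210 h⁻¹; fraction remaining f = e^(−kτ) = e^(−0.046210×18) ≈ 0.4353.
Accumulation ratio R = 1/(1 − f) ≈ 1/0.5647 ≈ 1.7709.
Single-dose peak C₀ = D/Vd = 1781/173 ≈ 10.295 mcg/mL.
Steady-state peak Cmax,ss = C₀·R ≈ 10.295 × 1.7709 ≈ 18.231 mcg/mL.
Peak 18.2 mcg/mL vs MTC 19 mcg/mL: below toxic threshold.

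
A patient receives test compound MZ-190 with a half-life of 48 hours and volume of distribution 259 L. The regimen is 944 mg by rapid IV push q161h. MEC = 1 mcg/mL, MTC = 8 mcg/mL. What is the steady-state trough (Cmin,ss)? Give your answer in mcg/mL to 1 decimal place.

k = ln2/t½ = ln2/48 ≈ 0.014441 h⁻¹; fraction remaining f = e^(−kτ) = e^(−0.014441×161) ≈ 0.0978.
Accumulation ratio R = 1/(1 − f) ≈ 1/0.9022 ≈ 1.1084.
Single-dose peak C₀ = D/Vd = 944/259 ≈ 3.645 mcg/mL.
Cmax,ss = C₀/(1 − f) ≈ 3.645/0.9022 ≈ 4.040 mcg/mL.
Steady-state trough Cmin,ss = Cmax,ss·f ≈ 4.040 × 0.0978 ≈ 0.395 mcg/mL.
Trough 0.4 mcg/mL vs MEC 1 mcg/mL: subtherapeutic.

0.4 mcg/mL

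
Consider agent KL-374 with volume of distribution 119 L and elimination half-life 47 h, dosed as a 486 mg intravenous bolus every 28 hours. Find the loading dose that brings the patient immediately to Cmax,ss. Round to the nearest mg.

f = (1/2)^(28/47) ≈ 0.661703; accumulation ratio R = 1/(1−f) ≈ 2.95598.
Loading dose to hit Cmax,ss on first dose: D_load = D_maint·R ≈ 486 × 2.95598 ≈ 1436.61 mg.

1437 mg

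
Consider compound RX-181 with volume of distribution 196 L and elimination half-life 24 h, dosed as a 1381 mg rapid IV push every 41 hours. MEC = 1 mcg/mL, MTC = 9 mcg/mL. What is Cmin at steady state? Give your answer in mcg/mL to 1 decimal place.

3.1 mcg/mL

Over one 41-h interval, 41/24 ≈ 1.7083 half-lives elapse, leaving f ≈ 0.3060 of each dose.
Accumulation ratio R = 1/(1 − f) ≈ 1/0.6940 ≈ 1.4409.
Each bolus raises the concentration by D/Vd = 1381/196 ≈ 7.046 mcg/mL.
Cmax,ss = C₀/(1 − f) ≈ 7.046/0.6940 ≈ 10.153 mcg/mL.
One interval later, Cmin,ss = Cmax,ss·e^(−kτ) ≈ 10.153 × 0.3060 ≈ 3.107 mcg/mL.
Trough 3.1 mcg/mL vs MEC 1 mcg/mL: adequate.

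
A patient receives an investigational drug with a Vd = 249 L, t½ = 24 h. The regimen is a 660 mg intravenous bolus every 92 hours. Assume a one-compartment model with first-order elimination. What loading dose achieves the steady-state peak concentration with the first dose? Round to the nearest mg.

f = (1/2)^(92/24) ≈ 0.070154; accumulation ratio R = 1/(1−f) ≈ 1.07545.
Loading dose to hit Cmax,ss on first dose: D_load = D_maint·R ≈ 660 × 1.07545 ≈ 709.80 mg.

710 mg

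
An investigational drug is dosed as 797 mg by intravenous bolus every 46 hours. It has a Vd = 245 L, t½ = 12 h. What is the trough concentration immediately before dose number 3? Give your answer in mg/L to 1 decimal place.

0.2 mg/L

f = (1/2)^(τ/t½) = (1/2)^(46/12) ≈ 0.0702.
C₀ = D/Vd = 797/245 ≈ 3.253 mg/L.
Before the 3rd dose, 2 doses have been given. Superposition: Cmin = C₀·(f + f²).
≈ 3.253 × (0.0702 + 0.0049) ≈ 3.253 × 0.0751 ≈ 0.244 mg/L.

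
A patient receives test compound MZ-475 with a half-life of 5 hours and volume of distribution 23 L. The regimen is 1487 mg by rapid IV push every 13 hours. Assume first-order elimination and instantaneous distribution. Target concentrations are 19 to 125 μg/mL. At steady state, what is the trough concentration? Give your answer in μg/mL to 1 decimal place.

Over one 13-h interval, 13/5 ≈ 2.6 half-lives elapse, leaving f ≈ 0.1649 of each dose.
Each bolus raises the concentration by D/Vd = 1487/23 ≈ 64.652 μg/mL.
Steady-state trough Cmin,ss = C₀·f/(1−f) ≈ 64.652 × 0.1649/0.8351 ≈ 12.766 μg/mL.
Trough 12.8 μg/mL vs MEC 19 μg/mL: subtherapeutic.

12.8 μg/mL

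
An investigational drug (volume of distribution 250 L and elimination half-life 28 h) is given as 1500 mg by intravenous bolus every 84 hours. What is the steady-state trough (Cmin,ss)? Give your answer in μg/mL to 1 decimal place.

τ = 84 h = 3 half-lives, so f = (1/2)^3 = 0.125.
Accumulation ratio R = 1/(1 − f) = 1/0.875 = 8/7.
Single-dose peak C₀ = D/Vd = 1500/250 = 6 μg/mL.
Steady-state peak Cmax,ss = C₀·R = 6 × 8/7 ≈ 6.857 μg/mL.
Steady-state trough Cmin,ss = Cmax,ss·f ≈ 6.857 × 0.125 ≈ 0.857 μg/mL.

0.9 μg/mL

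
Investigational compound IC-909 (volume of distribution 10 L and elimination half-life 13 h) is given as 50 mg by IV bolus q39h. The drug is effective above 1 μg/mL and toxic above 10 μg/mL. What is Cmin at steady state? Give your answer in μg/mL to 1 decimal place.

τ = 39 h = 3 half-lives, so f = (1/2)^3 = 0.125.
Accumulation ratio R = 1/(1 − f) = 1/0.875 = 8/7.
Single-dose peak C₀ = D/Vd = 50/10 = 5 μg/mL.
Steady-state peak Cmax,ss = C₀·R = 5 × 8/7 ≈ 5.714 μg/mL.
Steady-state trough Cmin,ss = Cmax,ss·f ≈ 5.714 × 0.125 ≈ 0.714 μg/mL.
Trough 0.7 μg/mL vs MEC 1 μg/mL: subtherapeutic.

0.7 μg/mL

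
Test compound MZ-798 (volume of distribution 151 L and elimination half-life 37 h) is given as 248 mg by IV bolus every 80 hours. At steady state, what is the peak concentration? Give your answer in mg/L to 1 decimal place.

k = ln2/t½ = ln2/37 ≈ 0.018734 h⁻¹; fraction remaining f = e^(−kτ) = e^(−0.018734×80) ≈ 0.2234.
Accumulation ratio R = 1/(1 − f) ≈ 1/0.7766 ≈ 1.2877.
Single-dose peak C₀ = D/Vd = 248/151 ≈ 1.642 mg/L.
Cmax,ss = C₀/(1 − f) ≈ 1.642/0.7766 ≈ 2.114 mg/L.

2.1 mg/L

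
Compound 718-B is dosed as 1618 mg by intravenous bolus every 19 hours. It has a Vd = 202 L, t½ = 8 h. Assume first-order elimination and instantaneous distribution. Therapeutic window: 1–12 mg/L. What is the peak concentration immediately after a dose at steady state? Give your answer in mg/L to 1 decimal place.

9.9 mg/L

Over one 19-h interval, 19/8 ≈ 2.375 half-lives elapse, leaving f ≈ 0.1928 of each dose.
At steady state, accumulation factor R = 1/(1 − e^(−kτ)) ≈ 1.2389.
Single-dose peak C₀ = D/Vd = 1618/202 ≈ 8.010 mg/L.
Steady-state peak Cmax,ss = C₀·R ≈ 8.010 × 1.2389 ≈ 9.924 mg/L.
Peak 9.9 mg/L vs MTC 12 mg/L: below toxic threshold.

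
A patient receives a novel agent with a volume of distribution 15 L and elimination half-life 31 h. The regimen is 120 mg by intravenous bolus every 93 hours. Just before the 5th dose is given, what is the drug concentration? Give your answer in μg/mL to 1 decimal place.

1.1 μg/mL

f = (1/2)^(τ/t½) = (1/2)^(93/31) ≈ 0.1250.
C₀ = D/Vd = 120/15 ≈ 8.000 μg/mL.
Before the 5th dose, 4 doses have been given. Superposition: Cmin = C₀·(f + f² + … + f^4).
≈ 8.000 × (0.1250 + 0.0156 + 0.0020 + 0.0002) ≈ 8.000 × 0.1428 ≈ 1.142 μg/mL.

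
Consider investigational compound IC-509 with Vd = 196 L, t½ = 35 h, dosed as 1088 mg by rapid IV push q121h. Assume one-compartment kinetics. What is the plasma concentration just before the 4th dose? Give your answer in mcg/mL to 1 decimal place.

f = (1/2)^(τ/t½) = (1/2)^(121/35) ≈ 0.0911.
C₀ = D/Vd = 1088/196 ≈ 5.551 mcg/mL.
Before the 4th dose, 3 doses have been given. Superposition: Cmin = C₀·(f + f² + … + f^3).
≈ 5.551 × (0.0911 + 0.0083 + 0.0008) ≈ 5.551 × 0.1002 ≈ 0.556 mcg/mL.

0.6 mcg/mL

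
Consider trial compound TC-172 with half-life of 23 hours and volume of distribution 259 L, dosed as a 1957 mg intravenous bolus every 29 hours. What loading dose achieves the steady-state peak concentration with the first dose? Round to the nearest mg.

3358 mg

f = (1/2)^(29/23) ≈ 0.417292; accumulation ratio R = 1/(1−f) ≈ 1.71613.
Loading dose to hit Cmax,ss on first dose: D_load = D_maint·R ≈ 1957 × 1.71613 ≈ 3358.47 mg.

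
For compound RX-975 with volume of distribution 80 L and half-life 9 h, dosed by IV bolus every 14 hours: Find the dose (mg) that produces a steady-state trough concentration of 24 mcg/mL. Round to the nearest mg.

τ/t½ = 14/9 ≈ 1.5556, so f = (1/2)^(14/9) ≈ 0.340198.
Cmin,ss = (D/Vd)·f/(1−f), so D = Cmin,ss·Vd·(1−f)/f.
D = 24 × 80 × (1−f)/f ≈ 24 × 80 × 1.93946 ≈ 3723.76 mg.

3724 mg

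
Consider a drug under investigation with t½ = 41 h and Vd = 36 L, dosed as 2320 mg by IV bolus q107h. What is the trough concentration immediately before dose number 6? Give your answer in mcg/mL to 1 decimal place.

f = (1/2)^(τ/t½) = (1/2)^(107/41) ≈ 0.1638.
C₀ = D/Vd = 2320/36 ≈ 64.444 mcg/mL.
Before the 6th dose, 5 doses have been given. Superposition: Cmin = C₀·(f + f² + … + f^5).
≈ 64.444 × (0.1638 + 0.0268 + 0.0044 + 0.0007 + 0.0001) ≈ 64.444 × 0.1958 ≈ 12.618 mcg/mL.

12.6 mcg/mL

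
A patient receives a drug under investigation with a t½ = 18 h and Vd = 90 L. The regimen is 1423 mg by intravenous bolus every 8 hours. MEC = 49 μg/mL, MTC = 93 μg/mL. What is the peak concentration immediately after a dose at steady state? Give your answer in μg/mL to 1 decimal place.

59.6 μg/mL

τ/t½ = 8/18 ≈ 0.44444, so fraction remaining f = (1/2)^(8/18) ≈ 0.7349.
Accumulation ratio R = 1/(1 − f) ≈ 1/0.2651 ≈ 3.7722.
Each bolus raises the concentration by D/Vd = 1423/90 ≈ 15.811 μg/mL.
Cmax,ss = C₀/(1 − f) ≈ 15.811/0.2651 ≈ 59.642 μg/mL.
Peak 59.6 μg/mL vs MTC 93 μg/mL: below toxic threshold.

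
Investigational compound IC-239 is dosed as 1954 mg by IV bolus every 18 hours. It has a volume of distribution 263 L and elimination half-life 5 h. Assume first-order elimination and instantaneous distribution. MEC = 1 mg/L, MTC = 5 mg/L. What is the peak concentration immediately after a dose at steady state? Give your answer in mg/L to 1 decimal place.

k = ln2/t½ = ln2/5 ≈ 0.138629 h⁻¹; fraction remaining f = e^(−kτ) = e^(−0.138629×18) ≈ 0.0825.
Accumulation ratio R = 1/(1 − f) ≈ 1/0.9175 ≈ 1.0899.
Single-dose peak C₀ = D/Vd = 1954/263 ≈ 7.430 mg/L.
Steady-state peak Cmax,ss = C₀·R ≈ 7.430 × 1.0899 ≈ 8.098 mg/L.
Peak 8.1 mg/L vs MTC 5 mg/L: exceeds toxic threshold.

8.1 mg/L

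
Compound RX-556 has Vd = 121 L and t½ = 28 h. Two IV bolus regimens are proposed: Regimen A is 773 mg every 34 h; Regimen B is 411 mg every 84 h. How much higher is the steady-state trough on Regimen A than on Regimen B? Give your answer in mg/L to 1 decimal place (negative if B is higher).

4.4 mg/L

Regimen A: f = (1/2)^(34/28) ≈ 0.4310; Cmin,ss = (773/121)·f/(1−f) ≈ 4.839 mg/L.
Regimen B: f = (1/2)^(84/28) ≈ 0.1250; Cmin,ss = (411/121)·f/(1−f) ≈ 0.485 mg/L.
Difference ≈ 4.839 − 0.485 ≈ 4.354 mg/L.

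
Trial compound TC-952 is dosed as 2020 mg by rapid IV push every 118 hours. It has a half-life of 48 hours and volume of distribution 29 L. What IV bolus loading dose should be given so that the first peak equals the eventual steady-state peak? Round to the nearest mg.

2469 mg

f = (1/2)^(118/48) ≈ 0.181957; accumulation ratio R = 1/(1−f) ≈ 1.22243.
Loading dose to hit Cmax,ss on first dose: D_load = D_maint·R ≈ 2020 × 1.22243 ≈ 2469.31 mg.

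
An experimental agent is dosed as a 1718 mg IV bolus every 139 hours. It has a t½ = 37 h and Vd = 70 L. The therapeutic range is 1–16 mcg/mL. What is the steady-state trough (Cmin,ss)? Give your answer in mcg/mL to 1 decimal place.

k = ln2/t½ = ln2/37 ≈ 0.018734 h⁻¹; fraction remaining f = e^(−kτ) = e^(−0.018734×139) ≈ 0.0740.
Accumulation ratio R = 1/(1 − f) ≈ 1/0.9260 ≈ 1.0799.
Each bolus raises the concentration by D/Vd = 1718/70 ≈ 24.543 mcg/mL.
Cmax,ss = C₀/(1 − f) ≈ 24.543/0.9260 ≈ 26.504 mcg/mL.
One interval later, Cmin,ss = Cmax,ss·e^(−kτ) ≈ 26.504 × 0.0740 ≈ 1.961 mcg/mL.
Trough 2.0 mcg/mL vs MEC 1 mcg/mL: adequate.

2.0 mcg/mL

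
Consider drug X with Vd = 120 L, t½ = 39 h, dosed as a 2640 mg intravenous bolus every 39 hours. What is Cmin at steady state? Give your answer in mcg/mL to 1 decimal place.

22.0 mcg/mL

τ = 39 h = 1 half-life, so f = (1/2)^1 = 0.5.
Accumulation ratio R = 1/(1 − f) = 1/0.5 = 2/1.
Single-dose peak C₀ = D/Vd = 2640/120 = 22 mcg/mL.
Steady-state peak Cmax,ss = C₀·R = 22 × 2/1 ≈ 44.000 mcg/mL.
Steady-state trough Cmin,ss = Cmax,ss·f ≈ 44.000 × 0.5 ≈ 22.000 mcg/mL.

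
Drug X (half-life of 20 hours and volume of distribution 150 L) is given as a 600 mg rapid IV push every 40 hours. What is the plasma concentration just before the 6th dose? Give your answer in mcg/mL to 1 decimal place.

1.3 mcg/mL

f = (1/2)^(τ/t½) = (1/2)^(40/20) ≈ 0.2500.
C₀ = D/Vd = 600/150 ≈ 4.000 mcg/mL.
Before the 6th dose, 5 doses have been given. Superposition: Cmin = C₀·(f + f² + … + f^5).
≈ 4.000 × (0.2500 + 0.0625 + 0.0156 + 0.0039 + 0.0010) ≈ 4.000 × 0.3330 ≈ 1.332 mcg/mL.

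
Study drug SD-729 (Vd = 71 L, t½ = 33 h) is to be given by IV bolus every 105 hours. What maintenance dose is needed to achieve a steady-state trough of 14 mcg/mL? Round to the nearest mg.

8026 mg

τ/t½ = 105/33 ≈ 3.1818, so f = (1/2)^(105/33) ≈ 0.110199.
Cmin,ss = (D/Vd)·f/(1−f), so D = Cmin,ss·Vd·(1−f)/f.
D = 14 × 71 × (1−f)/f ≈ 14 × 71 × 8.07449 ≈ 8026.04 mg.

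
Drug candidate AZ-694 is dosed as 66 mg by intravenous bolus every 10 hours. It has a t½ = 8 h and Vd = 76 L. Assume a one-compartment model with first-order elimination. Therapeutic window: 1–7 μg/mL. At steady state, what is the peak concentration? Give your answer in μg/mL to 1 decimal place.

1.5 μg/mL

k = ln2/t½ = ln2/8 ≈ 0.086643 h⁻¹; fraction remaining f = e^(−kτ) = e^(−0.086643×10) ≈ 0.4204.
Accumulation ratio R = 1/(1 − f) ≈ 1/0.5796 ≈ 1.7253.
Each bolus raises the concentration by D/Vd = 66/76 ≈ 0.868 μg/mL.
Cmax,ss = C₀/(1 − f) ≈ 0.868/0.5796 ≈ 1.498 μg/mL.
Peak 1.5 μg/mL vs MTC 7 μg/mL: below toxic threshold.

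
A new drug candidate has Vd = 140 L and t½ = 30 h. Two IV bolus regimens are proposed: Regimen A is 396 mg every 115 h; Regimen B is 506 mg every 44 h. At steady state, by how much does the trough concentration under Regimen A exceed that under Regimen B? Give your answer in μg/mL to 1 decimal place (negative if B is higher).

-1.8 μg/mL

Regimen A: f = (1/2)^(115/30) ≈ 0.0702; Cmin,ss = (396/140)·f/(1−f) ≈ 0.214 μg/mL.
Regimen B: f = (1/2)^(44/30) ≈ 0.3618; Cmin,ss = (506/140)·f/(1−f) ≈ 2.049 μg/mL.
Difference ≈ 0.214 − 2.049 ≈ -1.835 μg/mL.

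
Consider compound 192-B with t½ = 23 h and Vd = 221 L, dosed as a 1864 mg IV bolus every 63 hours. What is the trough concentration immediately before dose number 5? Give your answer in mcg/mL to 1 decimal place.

f = (1/2)^(τ/t½) = (1/2)^(63/23) ≈ 0.1498.
C₀ = D/Vd = 1864/221 ≈ 8.434 mcg/mL.
Before the 5th dose, 4 doses have been given. Superposition: Cmin = C₀·(f + f² + … + f^4).
≈ 8.434 × (0.1498 + 0.0224 + 0.0034 + 0.0005) ≈ 8.434 × 0.1761 ≈ 1.485 mcg/mL.

1.5 mcg/mL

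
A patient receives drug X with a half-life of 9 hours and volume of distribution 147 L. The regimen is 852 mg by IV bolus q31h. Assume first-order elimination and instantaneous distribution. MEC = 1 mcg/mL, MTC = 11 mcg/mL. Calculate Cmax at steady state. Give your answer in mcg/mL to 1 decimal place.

6.4 mcg/mL

Over one 31-h interval, 31/9 ≈ 3.4444 half-lives elapse, leaving f ≈ 0.0919 of each dose.
At steady state, accumulation factor R = 1/(1 − e^(−kτ)) ≈ 1.1012.
Each bolus raises the concentration by D/Vd = 852/147 ≈ 5.796 mcg/mL.
Steady-state peak Cmax,ss = C₀·R ≈ 5.796 × 1.1012 ≈ 6.383 mcg/mL.
Peak 6.4 mcg/mL vs MTC 11 mcg/mL: below toxic threshold.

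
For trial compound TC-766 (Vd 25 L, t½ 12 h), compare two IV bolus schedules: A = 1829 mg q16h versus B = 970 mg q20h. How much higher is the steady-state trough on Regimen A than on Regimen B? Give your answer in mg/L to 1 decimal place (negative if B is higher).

30.3 mg/L

Regimen A: f = (1/2)^(16/12) ≈ 0.3969; Cmin,ss = (1829/25)·f/(1−f) ≈ 48.147 mg/L.
Regimen B: f = (1/2)^(20/12) ≈ 0.3150; Cmin,ss = (970/25)·f/(1−f) ≈ 17.842 mg/L.
Difference ≈ 48.147 − 17.842 ≈ 30.305 mg/L.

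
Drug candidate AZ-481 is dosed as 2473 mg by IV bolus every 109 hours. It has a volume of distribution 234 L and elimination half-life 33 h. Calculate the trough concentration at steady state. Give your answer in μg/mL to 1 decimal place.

Over one 109-h interval, 109/33 ≈ 3.303 half-lives elapse, leaving f ≈ 0.1013 of each dose.
Single-dose peak C₀ = D/Vd = 2473/234 ≈ 10.568 μg/mL.
Steady-state trough Cmin,ss = C₀·f/(1−f) ≈ 10.568 × 0.1013/0.8987 ≈ 1.191 μg/mL.

1.2 μg/mL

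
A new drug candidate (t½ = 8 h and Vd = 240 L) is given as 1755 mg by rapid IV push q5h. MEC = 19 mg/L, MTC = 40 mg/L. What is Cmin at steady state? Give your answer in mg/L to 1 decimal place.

13.5 mg/L

Over one 5-h interval, 5/8 ≈ 0.625 half-lives elapse, leaving f ≈ 0.6484 of each dose.
At steady state, accumulation factor R = 1/(1 − e^(−kτ)) ≈ 2.8441.
Single-dose peak C₀ = D/Vd = 1755/240 ≈ 7.312 mg/L.
Cmax,ss = C₀/(1 − f) ≈ 7.312/0.3516 ≈ 20.796 mg/L.
One interval later, Cmin,ss = Cmax,ss·e^(−kτ) ≈ 20.796 × 0.6484 ≈ 13.484 mg/L.
Trough 13.5 mg/L vs MEC 19 mg/L: subtherapeutic.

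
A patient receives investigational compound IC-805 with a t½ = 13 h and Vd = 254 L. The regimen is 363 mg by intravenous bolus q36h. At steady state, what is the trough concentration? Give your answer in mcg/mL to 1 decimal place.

0.2 mcg/mL

τ/t½ = 36/13 ≈ 2.7692, so fraction remaining f = (1/2)^(36/13) ≈ 0.1467.
At steady state, accumulation factor R = 1/(1 − e^(−kτ)) ≈ 1.1719.
Each bolus raises the concentration by D/Vd = 363/254 ≈ 1.429 mcg/mL.
Cmax,ss = C₀/(1 − f) ≈ 1.429/0.8533 ≈ 1.675 mcg/mL.
One interval later, Cmin,ss = Cmax,ss·e^(−kτ) ≈ 1.675 × 0.1467 ≈ 0.246 mcg/mL.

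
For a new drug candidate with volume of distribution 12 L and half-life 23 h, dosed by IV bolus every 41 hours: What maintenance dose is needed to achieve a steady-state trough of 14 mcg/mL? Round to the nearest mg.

τ/t½ = 41/23 ≈ 1.7826, so f = (1/2)^(41/23) ≈ 0.290657.
Cmin,ss = (D/Vd)·f/(1−f), so D = Cmin,ss·Vd·(1−f)/f.
D = 14 × 12 × (1−f)/f ≈ 14 × 12 × 2.44048 ≈ 410.00 mg.

410 mg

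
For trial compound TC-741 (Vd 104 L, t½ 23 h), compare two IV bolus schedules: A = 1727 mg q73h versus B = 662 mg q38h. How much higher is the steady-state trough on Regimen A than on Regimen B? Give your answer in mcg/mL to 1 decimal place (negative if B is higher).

-0.9 mcg/mL

Regimen A: f = (1/2)^(73/23) ≈ 0.1108; Cmin,ss = (1727/104)·f/(1−f) ≈ 2.069 mcg/mL.
Regimen B: f = (1/2)^(38/23) ≈ 0.3182; Cmin,ss = (662/104)·f/(1−f) ≈ 2.971 mcg/mL.
Difference ≈ 2.069 − 2.971 ≈ -0.902 mcg/mL.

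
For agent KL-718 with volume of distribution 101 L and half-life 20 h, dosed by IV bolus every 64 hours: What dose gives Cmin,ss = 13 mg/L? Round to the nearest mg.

τ/t½ = 64/20 ≈ 3.2, so f = (1/2)^(64/20) ≈ 0.108819.
Cmin,ss = (D/Vd)·f/(1−f), so D = Cmin,ss·Vd·(1−f)/f.
D = 13 × 101 × (1−f)/f ≈ 13 × 101 × 8.18957 ≈ 10752.91 mg.

10753 mg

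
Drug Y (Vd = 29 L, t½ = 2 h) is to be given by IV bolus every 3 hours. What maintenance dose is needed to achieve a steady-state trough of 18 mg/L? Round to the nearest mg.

τ/t½ = 3/2 ≈ 1.5, so f = (1/2)^(3/2) ≈ 0.353553.
Cmin,ss = (D/Vd)·f/(1−f), so D = Cmin,ss·Vd·(1−f)/f.
D = 18 × 29 × (1−f)/f ≈ 18 × 29 × 1.82843 ≈ 954.44 mg.

954 mg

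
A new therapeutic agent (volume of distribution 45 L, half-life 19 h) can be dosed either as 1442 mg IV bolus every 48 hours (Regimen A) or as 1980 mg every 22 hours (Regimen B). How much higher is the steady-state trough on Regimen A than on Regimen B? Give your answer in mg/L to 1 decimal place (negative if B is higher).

Regimen A: f = (1/2)^(48/19) ≈ 0.1736; Cmin,ss = (1442/45)·f/(1−f) ≈ 6.732 mg/L.
Regimen B: f = (1/2)^(22/19) ≈ 0.4482; Cmin,ss = (1980/45)·f/(1−f) ≈ 35.739 mg/L.
Difference ≈ 6.732 − 35.739 ≈ -29.007 mg/L.

-29.0 mg/L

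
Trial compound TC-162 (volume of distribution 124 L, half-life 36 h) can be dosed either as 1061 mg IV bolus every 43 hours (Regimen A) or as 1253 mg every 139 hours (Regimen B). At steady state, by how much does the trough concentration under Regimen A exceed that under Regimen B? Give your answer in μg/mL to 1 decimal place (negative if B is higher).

5.9 μg/mL

Regimen A: f = (1/2)^(43/36) ≈ 0.4370; Cmin,ss = (1061/124)·f/(1−f) ≈ 6.642 μg/mL.
Regimen B: f = (1/2)^(139/36) ≈ 0.0688; Cmin,ss = (1253/124)·f/(1−f) ≈ 0.747 μg/mL.
Difference ≈ 6.642 − 0.747 ≈ 5.895 μg/mL.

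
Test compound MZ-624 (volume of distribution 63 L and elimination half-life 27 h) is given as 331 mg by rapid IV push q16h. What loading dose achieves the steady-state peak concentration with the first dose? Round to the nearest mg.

f = (1/2)^(16/27) ≈ 0.663150; accumulation ratio R = 1/(1−f) ≈ 2.96868.
Loading dose to hit Cmax,ss on first dose: D_load = D_maint·R ≈ 331 × 2.96868 ≈ 982.63 mg.

983 mg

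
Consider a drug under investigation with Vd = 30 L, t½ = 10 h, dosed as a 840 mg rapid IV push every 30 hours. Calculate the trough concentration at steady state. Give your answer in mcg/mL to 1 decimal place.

τ = 30 h = 3 half-lives, so f = (1/2)^3 = 0.125.
Accumulation ratio R = 1/(1 − f) = 1/0.875 = 8/7.
Single-dose peak C₀ = D/Vd = 840/30 = 28 mcg/mL.
Steady-state peak Cmax,ss = C₀·R = 28 × 8/7 ≈ 32.000 mcg/mL.
Steady-state trough Cmin,ss = Cmax,ss·f ≈ 32.000 × 0.125 ≈ 4.000 mcg/mL.

4.0 mcg/mL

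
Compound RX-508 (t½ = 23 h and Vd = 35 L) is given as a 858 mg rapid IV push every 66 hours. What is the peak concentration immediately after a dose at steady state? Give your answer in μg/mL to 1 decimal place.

τ/t½ = 66/23 ≈ 2.8696, so fraction remaining f = (1/2)^(66/23) ≈ 0.1368.
At steady state, accumulation factor R = 1/(1 − e^(−kτ)) ≈ 1.1585.
Each bolus raises the concentration by D/Vd = 858/35 ≈ 24.514 μg/mL.
Steady-state peak Cmax,ss = C₀·R ≈ 24.514 × 1.1585 ≈ 28.399 μg/mL.

28.4 μg/mL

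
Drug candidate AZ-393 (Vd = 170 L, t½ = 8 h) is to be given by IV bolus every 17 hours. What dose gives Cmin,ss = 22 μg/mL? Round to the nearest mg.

12574 mg

τ/t½ = 17/8 ≈ 2.125, so f = (1/2)^(17/8) ≈ 0.229251.
Cmin,ss = (D/Vd)·f/(1−f), so D = Cmin,ss·Vd·(1−f)/f.
D = 22 × 170 × (1−f)/f ≈ 22 × 170 × 3.36203 ≈ 12573.99 mg.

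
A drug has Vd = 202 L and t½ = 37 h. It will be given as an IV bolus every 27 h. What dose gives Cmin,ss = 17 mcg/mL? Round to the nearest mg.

2261 mg

τ/t½ = 27/37 ≈ 0.72973, so f = (1/2)^(27/37) ≈ 0.603017.
Cmin,ss = (D/Vd)·f/(1−f), so D = Cmin,ss·Vd·(1−f)/f.
D = 17 × 202 × (1−f)/f ≈ 17 × 202 × 0.65833 ≈ 2260.71 mg.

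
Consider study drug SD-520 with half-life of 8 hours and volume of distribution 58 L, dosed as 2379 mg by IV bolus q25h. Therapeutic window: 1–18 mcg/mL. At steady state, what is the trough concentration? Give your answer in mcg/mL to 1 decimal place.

Over one 25-h interval, 25/8 ≈ 3.125 half-lives elapse, leaving f ≈ 0.1146 of each dose.
Accumulation ratio R = 1/(1 − f) ≈ 1/0.8854 ≈ 1.1294.
Single-dose peak C₀ = D/Vd = 2379/58 ≈ 41.017 mcg/mL.
Steady-state peak Cmax,ss = C₀·R ≈ 41.017 × 1.1294 ≈ 46.325 mcg/mL.
One interval later, Cmin,ss = Cmax,ss·e^(−kτ) ≈ 46.325 × 0.1146 ≈ 5.309 mcg/mL.
Trough 5.3 mcg/mL vs MEC 1 mcg/mL: adequate.

5.3 mcg/mL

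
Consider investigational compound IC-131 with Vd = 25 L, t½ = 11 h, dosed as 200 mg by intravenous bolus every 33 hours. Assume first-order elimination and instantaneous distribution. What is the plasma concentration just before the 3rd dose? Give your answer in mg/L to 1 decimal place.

f = (1/2)^(τ/t½) = (1/2)^(33/11) ≈ 0.1250.
C₀ = D/Vd = 200/25 ≈ 8.000 mg/L.
Before the 3rd dose, 2 doses have been given. Superposition: Cmin = C₀·(f + f²).
≈ 8.000 × (0.1250 + 0.0156) ≈ 8.000 × 0.1406 ≈ 1.125 mg/L.

1.1 mg/L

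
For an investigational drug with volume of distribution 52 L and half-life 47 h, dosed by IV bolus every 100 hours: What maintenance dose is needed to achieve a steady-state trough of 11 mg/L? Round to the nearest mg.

1928 mg

τ/t½ = 100/47 ≈ 2.1277, so f = (1/2)^(100/47) ≈ 0.228829.
Cmin,ss = (D/Vd)·f/(1−f), so D = Cmin,ss·Vd·(1−f)/f.
D = 11 × 52 × (1−f)/f ≈ 11 × 52 × 3.37008 ≈ 1927.69 mg.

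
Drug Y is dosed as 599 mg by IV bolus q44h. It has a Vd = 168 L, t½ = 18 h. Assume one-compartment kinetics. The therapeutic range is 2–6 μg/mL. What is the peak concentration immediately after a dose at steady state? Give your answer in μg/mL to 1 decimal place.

4.4 μg/mL

k = ln2/t½ = ln2/18 ≈ 0.038508 h⁻¹; fraction remaining f = e^(−kτ) = e^(−0.038508×44) ≈ 0.1837.
At steady state, accumulation factor R = 1/(1 − e^(−kτ)) ≈ 1.2250.
Each bolus raises the concentration by D/Vd = 599/168 ≈ 3.565 μg/mL.
Cmax,ss = C₀/(1 − f) ≈ 3.565/0.8163 ≈ 4.367 μg/mL.
Peak 4.4 μg/mL vs MTC 6 μg/mL: below toxic threshold.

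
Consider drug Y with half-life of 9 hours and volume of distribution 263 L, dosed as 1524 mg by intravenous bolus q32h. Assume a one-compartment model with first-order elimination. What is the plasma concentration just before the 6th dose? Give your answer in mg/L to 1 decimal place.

f = (1/2)^(τ/t½) = (1/2)^(32/9) ≈ 0.0850.
C₀ = D/Vd = 1524/263 ≈ 5.795 mg/L.
Before the 6th dose, 5 doses have been given. Superposition: Cmin = C₀·(f + f² + … + f^5).
≈ 5.795 × (0.0850 + 0.0072 + 0.0006 + 0.0001 + 0.0000) ≈ 5.795 × 0.0929 ≈ 0.538 mg/L.

0.5 mg/L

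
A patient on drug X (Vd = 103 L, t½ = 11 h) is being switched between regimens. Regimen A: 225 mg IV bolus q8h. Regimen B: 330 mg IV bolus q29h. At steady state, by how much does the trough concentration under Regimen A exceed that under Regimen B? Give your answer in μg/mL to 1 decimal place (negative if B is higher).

2.7 μg/mL

Regimen A: f = (1/2)^(8/11) ≈ 0.6040; Cmin,ss = (225/103)·f/(1−f) ≈ 3.332 μg/mL.
Regimen B: f = (1/2)^(29/11) ≈ 0.1608; Cmin,ss = (330/103)·f/(1−f) ≈ 0.614 μg/mL.
Difference ≈ 3.332 − 0.614 ≈ 2.718 μg/mL.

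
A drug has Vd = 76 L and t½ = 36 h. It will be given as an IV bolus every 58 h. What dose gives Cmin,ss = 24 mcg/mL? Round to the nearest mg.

3748 mg

τ/t½ = 58/36 ≈ 1.6111, so f = (1/2)^(58/36) ≈ 0.327346.
Cmin,ss = (D/Vd)·f/(1−f), so D = Cmin,ss·Vd·(1−f)/f.
D = 24 × 76 × (1−f)/f ≈ 24 × 76 × 2.05487 ≈ 3748.08 mg.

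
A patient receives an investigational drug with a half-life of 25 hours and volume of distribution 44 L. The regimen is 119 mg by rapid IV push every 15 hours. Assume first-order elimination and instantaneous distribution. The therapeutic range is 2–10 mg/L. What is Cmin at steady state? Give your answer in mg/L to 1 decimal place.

Over one 15-h interval, 15/25 ≈ 0.6 half-lives elapse, leaving f ≈ 0.6598 of each dose.
Single-dose peak C₀ = D/Vd = 119/44 ≈ 2.705 mg/L.
Steady-state trough Cmin,ss = C₀·f/(1−f) ≈ 2.705 × 0.6598/0.3402 ≈ 5.246 mg/L.
Trough 5.2 mg/L vs MEC 2 mg/L: adequate.

5.2 mg/L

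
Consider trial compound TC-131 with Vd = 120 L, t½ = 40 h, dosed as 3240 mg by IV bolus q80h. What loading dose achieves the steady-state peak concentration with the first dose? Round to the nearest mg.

f = (1/2)^(80/40) ≈ 0.250000; accumulation ratio R = 1/(1−f) ≈ 1.33333.
Loading dose to hit Cmax,ss on first dose: D_load = D_maint·R ≈ 3240 × 1.33333 ≈ 4319.99 mg.

4320 mg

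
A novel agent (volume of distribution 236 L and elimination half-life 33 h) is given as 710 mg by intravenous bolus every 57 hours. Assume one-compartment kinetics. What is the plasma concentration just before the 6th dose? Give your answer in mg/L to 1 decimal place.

1.3 mg/L

f = (1/2)^(τ/t½) = (1/2)^(57/33) ≈ 0.3020.
C₀ = D/Vd = 710/236 ≈ 3.008 mg/L.
Before the 6th dose, 5 doses have been given. Superposition: Cmin = C₀·(f + f² + … + f^5).
≈ 3.008 × (0.3020 + 0.0912 + 0.0275 + 0.0083 + 0.0025) ≈ 3.008 × 0.4315 ≈ 1.298 mg/L.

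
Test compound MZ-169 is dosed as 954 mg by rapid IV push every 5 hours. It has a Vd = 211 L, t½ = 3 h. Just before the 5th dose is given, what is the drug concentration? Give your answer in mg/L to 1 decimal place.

f = (1/2)^(τ/t½) = (1/2)^(5/3) ≈ 0.3150.
C₀ = D/Vd = 954/211 ≈ 4.521 mg/L.
Before the 5th dose, 4 doses have been given. Superposition: Cmin = C₀·(f + f² + … + f^4).
≈ 4.521 × (0.3150 + 0.0992 + 0.0313 + 0.0098) ≈ 4.521 × 0.4553 ≈ 2.058 mg/L.

2.1 mg/L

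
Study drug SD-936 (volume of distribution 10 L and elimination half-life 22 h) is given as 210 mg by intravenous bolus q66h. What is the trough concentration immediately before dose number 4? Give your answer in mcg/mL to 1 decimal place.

f = (1/2)^(τ/t½) = (1/2)^(66/22) ≈ 0.1250.
C₀ = D/Vd = 210/10 ≈ 21.000 mcg/mL.
Before the 4th dose, 3 doses have been given. Superposition: Cmin = C₀·(f + f² + … + f^3).
≈ 21.000 × (0.1250 + 0.0156 + 0.0020) ≈ 21.000 × 0.1426 ≈ 2.995 mcg/mL.

3.0 mcg/mL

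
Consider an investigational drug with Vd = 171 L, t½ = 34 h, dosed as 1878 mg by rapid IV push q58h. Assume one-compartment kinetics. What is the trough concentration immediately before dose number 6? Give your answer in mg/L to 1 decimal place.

f = (1/2)^(τ/t½) = (1/2)^(58/34) ≈ 0.3065.
C₀ = D/Vd = 1878/171 ≈ 10.982 mg/L.
Before the 6th dose, 5 doses have been given. Superposition: Cmin = C₀·(f + f² + … + f^5).
≈ 10.982 × (0.3065 + 0.0939 + 0.0288 + 0.0088 + 0.0027) ≈ 10.982 × 0.4407 ≈ 4.840 mg/L.

4.8 mg/L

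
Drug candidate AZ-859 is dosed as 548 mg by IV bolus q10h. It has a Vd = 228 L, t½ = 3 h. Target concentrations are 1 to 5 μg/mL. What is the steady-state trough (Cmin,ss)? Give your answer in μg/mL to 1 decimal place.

0.3 μg/mL

k = ln2/t½ = ln2/3 ≈ 0.231049 h⁻¹; fraction remaining f = e^(−kτ) = e^(−0.231049×10) ≈ 0.0992.
At steady state, accumulation factor R = 1/(1 − e^(−kτ)) ≈ 1.1101.
Each bolus raises the concentration by D/Vd = 548/228 ≈ 2.404 μg/mL.
Steady-state peak Cmax,ss = C₀·R ≈ 2.404 × 1.1101 ≈ 2.669 μg/mL.
Steady-state trough Cmin,ss = Cmax,ss·f ≈ 2.669 × 0.0992 ≈ 0.265 μg/mL.
Trough 0.3 μg/mL vs MEC 1 μg/mL: subtherapeutic.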